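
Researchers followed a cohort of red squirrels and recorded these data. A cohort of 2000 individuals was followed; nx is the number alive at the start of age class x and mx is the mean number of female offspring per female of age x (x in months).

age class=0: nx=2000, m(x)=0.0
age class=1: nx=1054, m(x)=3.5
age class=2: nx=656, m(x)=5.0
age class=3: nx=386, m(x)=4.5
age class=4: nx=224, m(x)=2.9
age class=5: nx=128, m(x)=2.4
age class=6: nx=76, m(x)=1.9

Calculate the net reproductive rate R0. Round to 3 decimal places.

4.904

lx = nx/n0 = nx/2000: 1, 0.527, 0.328, 0.193, 0.112, 0.064, 0.038
lx·mx by age: 0, 1.8445, 1.64, 0.8685, 0.3248, 0.1536, 0.0722
R0 = Σ lx·mx = 4.9036 → 4.904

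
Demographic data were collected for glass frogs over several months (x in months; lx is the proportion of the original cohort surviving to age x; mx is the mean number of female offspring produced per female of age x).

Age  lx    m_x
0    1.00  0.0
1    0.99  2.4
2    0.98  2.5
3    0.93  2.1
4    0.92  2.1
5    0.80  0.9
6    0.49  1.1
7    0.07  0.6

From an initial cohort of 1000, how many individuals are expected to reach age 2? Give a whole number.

Expected survivors = N0 · l_2 = 1000 × 0.98 = 980 → 980

980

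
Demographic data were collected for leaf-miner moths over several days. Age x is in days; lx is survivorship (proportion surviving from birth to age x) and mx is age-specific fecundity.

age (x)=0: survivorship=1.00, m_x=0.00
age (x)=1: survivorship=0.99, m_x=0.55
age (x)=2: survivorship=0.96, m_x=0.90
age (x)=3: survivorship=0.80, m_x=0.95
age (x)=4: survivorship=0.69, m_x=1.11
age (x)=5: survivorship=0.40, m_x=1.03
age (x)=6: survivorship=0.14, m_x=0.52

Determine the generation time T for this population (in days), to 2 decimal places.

lx·mx: 0, 0.5445, 0.864, 0.76, 0.7659, 0.412, 0.0728 → R0 = 3.4192
x·lx·mx: 0, 0.5445, 1.728, 2.28, 3.0636, 2.06, 0.4368 → Σ = 10.1129
T = 10.1129 / 3.4192 = 2.95768… → 2.96

2.96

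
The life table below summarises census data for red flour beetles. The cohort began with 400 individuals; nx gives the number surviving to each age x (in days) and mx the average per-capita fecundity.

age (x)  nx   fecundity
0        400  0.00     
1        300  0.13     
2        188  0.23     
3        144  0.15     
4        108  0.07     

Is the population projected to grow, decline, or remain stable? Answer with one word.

lx = nx/n0 = nx/400: 1, 0.75, 0.47, 0.36, 0.27
R0 = Σ lx·mx = 0 + 0.0975 + 0.1081 + 0.054 + 0.0189 = 0.2785
R0 < 1, so the population is declining.

declining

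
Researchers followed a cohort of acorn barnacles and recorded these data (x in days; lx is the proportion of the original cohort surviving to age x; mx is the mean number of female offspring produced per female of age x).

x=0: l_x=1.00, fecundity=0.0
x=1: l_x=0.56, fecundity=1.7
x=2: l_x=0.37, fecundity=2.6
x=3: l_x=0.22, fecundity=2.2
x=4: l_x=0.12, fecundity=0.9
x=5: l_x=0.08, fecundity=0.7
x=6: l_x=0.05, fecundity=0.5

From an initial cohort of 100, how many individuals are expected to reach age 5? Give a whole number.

Expected survivors = N0 · l_5 = 100 × 0.08 = 8 → 8

8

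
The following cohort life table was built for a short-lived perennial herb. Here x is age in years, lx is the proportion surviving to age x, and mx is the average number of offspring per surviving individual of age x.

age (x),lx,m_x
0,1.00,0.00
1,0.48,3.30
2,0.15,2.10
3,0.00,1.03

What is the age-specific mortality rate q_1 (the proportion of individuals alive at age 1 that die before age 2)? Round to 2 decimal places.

0.69

q_1 = (l_1 − l_2) / l_1 = (0.48 − 0.15) / 0.48
     = 0.33 / 0.48 = 0.6875 → 0.69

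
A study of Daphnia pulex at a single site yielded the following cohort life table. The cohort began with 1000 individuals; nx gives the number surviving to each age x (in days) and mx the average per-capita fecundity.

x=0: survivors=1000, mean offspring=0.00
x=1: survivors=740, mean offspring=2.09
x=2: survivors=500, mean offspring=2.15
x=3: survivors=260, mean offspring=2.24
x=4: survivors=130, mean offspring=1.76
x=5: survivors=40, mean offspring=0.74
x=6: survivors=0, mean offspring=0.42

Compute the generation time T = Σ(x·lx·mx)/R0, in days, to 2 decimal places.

lx = nx/n0 = nx/1000: 1, 0.74, 0.5, 0.26, 0.13, 0.04, 0
lx·mx: 0, 1.5466, 1.075, 0.5824, 0.2288, 0.0296, 0 → R0 = 3.4624
x·lx·mx: 0, 1.5466, 2.15, 1.7472, 0.9152, 0.148, 0 → Σ = 6.507
T = 6.507 / 3.4624 = 1.879332… → 1.88

1.88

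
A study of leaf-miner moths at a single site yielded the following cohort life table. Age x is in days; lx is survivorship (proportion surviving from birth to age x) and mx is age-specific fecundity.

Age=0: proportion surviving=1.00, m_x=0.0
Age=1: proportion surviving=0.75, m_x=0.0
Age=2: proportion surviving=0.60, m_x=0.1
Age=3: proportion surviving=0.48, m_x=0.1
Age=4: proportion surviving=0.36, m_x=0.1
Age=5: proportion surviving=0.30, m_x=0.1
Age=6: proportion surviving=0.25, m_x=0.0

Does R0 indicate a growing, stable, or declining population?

R0 = Σ lx·mx = 0 + 0 + 0.06 + 0.048 + 0.036 + 0.03 + 0 = 0.174
R0 < 1, so the population is declining.

declining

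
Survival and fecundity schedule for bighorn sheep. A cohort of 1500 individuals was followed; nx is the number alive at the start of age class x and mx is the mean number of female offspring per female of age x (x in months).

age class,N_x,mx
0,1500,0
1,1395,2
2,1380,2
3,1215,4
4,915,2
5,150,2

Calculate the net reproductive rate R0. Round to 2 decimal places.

8.36

lx = nx/n0 = nx/1500: 1, 0.93, 0.92, 0.81, 0.61, 0.1
lx·mx by age: 0, 1.86, 1.84, 3.24, 1.22, 0.2
R0 = Σ lx·mx = 8.36 → 8.36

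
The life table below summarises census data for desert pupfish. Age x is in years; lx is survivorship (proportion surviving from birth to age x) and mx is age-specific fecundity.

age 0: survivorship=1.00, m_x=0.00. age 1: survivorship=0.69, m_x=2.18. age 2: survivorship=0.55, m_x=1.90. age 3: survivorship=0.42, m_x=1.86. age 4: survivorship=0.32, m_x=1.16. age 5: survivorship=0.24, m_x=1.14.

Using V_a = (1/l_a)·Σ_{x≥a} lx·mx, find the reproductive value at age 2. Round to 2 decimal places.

lx·mx for x ≥ 2: 1.045, 0.7812, 0.3712, 0.2736 → sum = 2.471
V_2 = 2.471 / l_2 = 2.471 / 0.55 = 4.492727… → 4.49

4.49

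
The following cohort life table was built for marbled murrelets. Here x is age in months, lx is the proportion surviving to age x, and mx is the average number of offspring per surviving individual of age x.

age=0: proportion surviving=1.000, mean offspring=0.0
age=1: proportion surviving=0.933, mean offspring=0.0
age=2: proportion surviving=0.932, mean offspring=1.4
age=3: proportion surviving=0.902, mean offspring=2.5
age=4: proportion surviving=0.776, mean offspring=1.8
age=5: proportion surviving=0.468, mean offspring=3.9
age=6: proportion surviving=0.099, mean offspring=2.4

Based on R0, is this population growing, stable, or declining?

growing

R0 = Σ lx·mx = 0 + 0 + 1.3048 + 2.255 + 1.3968 + 1.8252 + 0.2376 = 7.0194
R0 > 1, so the population is growing.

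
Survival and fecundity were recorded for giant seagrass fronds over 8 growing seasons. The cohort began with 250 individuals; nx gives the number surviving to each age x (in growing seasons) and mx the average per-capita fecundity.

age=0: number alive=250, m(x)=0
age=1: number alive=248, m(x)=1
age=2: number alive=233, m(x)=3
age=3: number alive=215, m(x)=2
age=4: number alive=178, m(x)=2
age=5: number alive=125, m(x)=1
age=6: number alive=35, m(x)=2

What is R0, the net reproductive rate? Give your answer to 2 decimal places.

lx = nx/n0 = nx/250: 1, 0.992, 0.932, 0.86, 0.712, 0.5, 0.14
lx·mx by age: 0, 0.992, 2.796, 1.72, 1.424, 0.5, 0.28
R0 = Σ lx·mx = 7.712 → 7.71

7.71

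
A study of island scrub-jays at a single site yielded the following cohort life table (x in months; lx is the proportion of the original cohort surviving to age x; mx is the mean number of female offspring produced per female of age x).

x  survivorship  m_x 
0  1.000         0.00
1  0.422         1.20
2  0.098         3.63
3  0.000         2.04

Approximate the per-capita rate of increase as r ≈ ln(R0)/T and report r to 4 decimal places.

-0.1050

R0 = Σ lx·mx = 0 + 0.5064 + 0.35574 + 0 = 0.86214
Σ x·lx·mx = 1.21788; T = 1.21788/0.86214 = 1.41262…
r ≈ ln(R0)/T = ln(0.86214)/1.41262… = -0.105009… → -0.1050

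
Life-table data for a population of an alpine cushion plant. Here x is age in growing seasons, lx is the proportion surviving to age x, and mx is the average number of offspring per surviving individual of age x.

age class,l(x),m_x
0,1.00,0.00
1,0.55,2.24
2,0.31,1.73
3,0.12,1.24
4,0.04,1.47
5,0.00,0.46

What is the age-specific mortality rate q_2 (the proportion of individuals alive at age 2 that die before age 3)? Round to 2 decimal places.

0.61

q_2 = (l_2 − l_3) / l_2 = (0.31 − 0.12) / 0.31
     = 0.19 / 0.31 = 0.612903… → 0.61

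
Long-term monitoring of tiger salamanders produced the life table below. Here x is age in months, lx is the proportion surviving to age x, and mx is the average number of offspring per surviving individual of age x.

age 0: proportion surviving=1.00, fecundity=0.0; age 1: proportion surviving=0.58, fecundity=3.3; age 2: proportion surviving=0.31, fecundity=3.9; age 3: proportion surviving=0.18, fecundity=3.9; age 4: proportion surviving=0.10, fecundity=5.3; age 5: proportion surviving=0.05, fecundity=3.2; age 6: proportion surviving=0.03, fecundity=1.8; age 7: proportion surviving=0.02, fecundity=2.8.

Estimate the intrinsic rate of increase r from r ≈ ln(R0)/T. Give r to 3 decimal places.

R0 = Σ lx·mx = 0 + 1.914 + 1.209 + 0.702 + 0.53 + 0.16 + 0.054 + 0.056 = 4.625
Σ x·lx·mx = 10.074; T = 10.074/4.625 = 2.17816…
r ≈ ln(R0)/T = ln(4.625)/2.17816… = 0.7031… → 0.703

0.703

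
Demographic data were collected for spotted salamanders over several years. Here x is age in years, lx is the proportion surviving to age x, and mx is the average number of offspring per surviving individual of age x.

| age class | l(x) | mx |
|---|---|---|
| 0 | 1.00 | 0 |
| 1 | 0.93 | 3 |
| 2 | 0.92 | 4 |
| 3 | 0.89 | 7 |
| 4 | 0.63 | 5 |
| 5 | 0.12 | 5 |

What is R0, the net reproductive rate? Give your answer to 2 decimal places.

lx·mx by age: 0, 2.79, 3.68, 6.23, 3.15, 0.6
R0 = Σ lx·mx = 16.45 → 16.45

16.45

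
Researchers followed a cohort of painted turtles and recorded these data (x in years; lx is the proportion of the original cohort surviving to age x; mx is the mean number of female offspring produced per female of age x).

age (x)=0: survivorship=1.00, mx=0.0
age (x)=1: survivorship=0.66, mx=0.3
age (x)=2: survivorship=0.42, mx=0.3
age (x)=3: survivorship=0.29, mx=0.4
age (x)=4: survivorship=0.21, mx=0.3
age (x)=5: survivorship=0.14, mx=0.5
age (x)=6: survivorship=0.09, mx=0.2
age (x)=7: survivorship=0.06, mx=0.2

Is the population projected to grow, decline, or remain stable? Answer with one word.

R0 = Σ lx·mx = 0 + 0.198 + 0.126 + 0.116 + 0.063 + 0.07 + 0.018 + 0.012 = 0.603
R0 < 1, so the population is declining.

declining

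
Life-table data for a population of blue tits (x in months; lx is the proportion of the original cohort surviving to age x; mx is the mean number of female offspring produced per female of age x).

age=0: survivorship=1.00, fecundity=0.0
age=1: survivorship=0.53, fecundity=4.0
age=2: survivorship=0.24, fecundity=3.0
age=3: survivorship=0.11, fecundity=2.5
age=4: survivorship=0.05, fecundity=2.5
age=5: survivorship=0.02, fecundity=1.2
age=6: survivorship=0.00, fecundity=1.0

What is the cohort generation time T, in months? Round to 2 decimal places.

1.53

lx·mx: 0, 2.12, 0.72, 0.275, 0.125, 0.024, 0 → R0 = 3.264
x·lx·mx: 0, 2.12, 1.44, 0.825, 0.5, 0.12, 0 → Σ = 5.005
T = 5.005 / 3.264 = 1.533395… → 1.53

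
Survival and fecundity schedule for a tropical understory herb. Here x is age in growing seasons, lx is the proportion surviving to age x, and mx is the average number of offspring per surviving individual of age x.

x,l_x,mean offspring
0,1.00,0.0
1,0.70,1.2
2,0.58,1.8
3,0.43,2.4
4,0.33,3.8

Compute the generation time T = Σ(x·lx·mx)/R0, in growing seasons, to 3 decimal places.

2.647

lx·mx: 0, 0.84, 1.044, 1.032, 1.254 → R0 = 4.17
x·lx·mx: 0, 0.84, 2.088, 3.096, 5.016 → Σ = 11.04
T = 11.04 / 4.17 = 2.647482… → 2.647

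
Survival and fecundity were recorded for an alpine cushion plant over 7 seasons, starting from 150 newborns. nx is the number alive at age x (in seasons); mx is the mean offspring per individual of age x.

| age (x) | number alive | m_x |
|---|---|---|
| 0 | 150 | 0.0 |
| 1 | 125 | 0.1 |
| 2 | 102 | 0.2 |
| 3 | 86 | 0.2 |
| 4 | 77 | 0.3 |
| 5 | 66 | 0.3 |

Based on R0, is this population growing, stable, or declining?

lx = nx/n0 = nx/150: 1, 0.83333…, 0.68, 0.57333…, 0.51333…, 0.44
R0 = Σ lx·mx = 0 + 0.083333… + 0.136 + 0.114667… + 0.154… + 0.132 = 0.62…
R0 < 1, so the population is declining.

declining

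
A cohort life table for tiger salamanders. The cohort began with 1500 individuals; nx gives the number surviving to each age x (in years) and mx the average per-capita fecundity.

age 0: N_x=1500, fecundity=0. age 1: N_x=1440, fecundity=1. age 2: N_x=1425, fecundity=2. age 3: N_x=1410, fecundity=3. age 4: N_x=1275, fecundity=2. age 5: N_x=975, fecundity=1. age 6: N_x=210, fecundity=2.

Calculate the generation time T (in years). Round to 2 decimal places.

3.00

lx = nx/n0 = nx/1500: 1, 0.96, 0.95, 0.94, 0.85, 0.65, 0.14
lx·mx: 0, 0.96, 1.9, 2.82, 1.7, 0.65, 0.28 → R0 = 8.31
x·lx·mx: 0, 0.96, 3.8, 8.46, 6.8, 3.25, 1.68 → Σ = 24.95
T = 24.95 / 8.31 = 3.002407… → 3.00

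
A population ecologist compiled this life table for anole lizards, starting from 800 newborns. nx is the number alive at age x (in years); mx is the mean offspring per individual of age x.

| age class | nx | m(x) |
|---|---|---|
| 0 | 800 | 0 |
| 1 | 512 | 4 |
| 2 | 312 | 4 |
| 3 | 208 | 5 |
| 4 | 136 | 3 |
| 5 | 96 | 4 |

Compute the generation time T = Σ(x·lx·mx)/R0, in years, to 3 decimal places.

lx = nx/n0 = nx/800: 1, 0.64, 0.39, 0.26, 0.17, 0.12
lx·mx: 0, 2.56, 1.56, 1.3, 0.51, 0.48 → R0 = 6.41
x·lx·mx: 0, 2.56, 3.12, 3.9, 2.04, 2.4 → Σ = 14.02
T = 14.02 / 6.41 = 2.187207… → 2.187

2.187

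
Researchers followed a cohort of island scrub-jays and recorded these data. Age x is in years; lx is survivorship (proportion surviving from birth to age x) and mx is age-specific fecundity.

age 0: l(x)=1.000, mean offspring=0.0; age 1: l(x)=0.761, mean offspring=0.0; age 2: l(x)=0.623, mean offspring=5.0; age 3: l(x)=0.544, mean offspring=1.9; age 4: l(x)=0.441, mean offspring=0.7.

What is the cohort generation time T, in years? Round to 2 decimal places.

2.37

lx·mx: 0, 0, 3.115, 1.0336, 0.3087 → R0 = 4.4573
x·lx·mx: 0, 0, 6.23, 3.1008, 1.2348 → Σ = 10.5656
T = 10.5656 / 4.4573 = 2.370404… → 2.37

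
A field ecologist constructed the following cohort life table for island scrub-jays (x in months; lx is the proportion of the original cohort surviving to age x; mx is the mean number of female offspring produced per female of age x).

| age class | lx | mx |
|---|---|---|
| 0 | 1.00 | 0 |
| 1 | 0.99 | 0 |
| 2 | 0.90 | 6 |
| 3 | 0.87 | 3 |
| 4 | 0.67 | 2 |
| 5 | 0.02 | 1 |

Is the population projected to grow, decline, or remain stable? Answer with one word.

growing

R0 = Σ lx·mx = 0 + 0 + 5.4 + 2.61 + 1.34 + 0.02 = 9.37
R0 > 1, so the population is growing.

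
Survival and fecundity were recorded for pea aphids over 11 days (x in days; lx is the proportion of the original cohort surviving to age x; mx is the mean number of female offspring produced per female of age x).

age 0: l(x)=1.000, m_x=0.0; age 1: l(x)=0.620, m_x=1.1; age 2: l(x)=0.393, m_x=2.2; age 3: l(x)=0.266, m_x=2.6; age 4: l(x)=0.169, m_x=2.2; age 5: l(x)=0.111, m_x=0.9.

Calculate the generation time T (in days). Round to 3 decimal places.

2.389

lx·mx: 0, 0.682, 0.8646, 0.6916, 0.3718, 0.0999 → R0 = 2.7099
x·lx·mx: 0, 0.682, 1.7292, 2.0748, 1.4872, 0.4995 → Σ = 6.4727
T = 6.4727 / 2.7099 = 2.388538… → 2.389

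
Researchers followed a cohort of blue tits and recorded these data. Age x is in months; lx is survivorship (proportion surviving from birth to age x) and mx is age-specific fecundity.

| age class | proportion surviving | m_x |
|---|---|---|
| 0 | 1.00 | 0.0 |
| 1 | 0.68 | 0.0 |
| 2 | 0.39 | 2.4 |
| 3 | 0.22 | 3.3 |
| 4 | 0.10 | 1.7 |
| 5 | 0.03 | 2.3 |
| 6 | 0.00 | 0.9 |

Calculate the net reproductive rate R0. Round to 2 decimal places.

lx·mx by age: 0, 0, 0.936, 0.726, 0.17, 0.069, 0
R0 = Σ lx·mx = 1.901 → 1.90

1.90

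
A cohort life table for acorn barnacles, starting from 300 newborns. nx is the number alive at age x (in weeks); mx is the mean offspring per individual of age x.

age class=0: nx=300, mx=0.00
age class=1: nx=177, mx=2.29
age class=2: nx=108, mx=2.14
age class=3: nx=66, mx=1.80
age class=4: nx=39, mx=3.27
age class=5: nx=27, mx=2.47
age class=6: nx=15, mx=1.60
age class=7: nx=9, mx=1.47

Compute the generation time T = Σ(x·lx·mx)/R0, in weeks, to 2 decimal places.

lx = nx/n0 = nx/300: 1, 0.59, 0.36, 0.22, 0.13, 0.09, 0.05, 0.03
lx·mx: 0, 1.3511, 0.7704, 0.396, 0.4251, 0.2223, 0.08, 0.0441 → R0 = 3.289
x·lx·mx: 0, 1.3511, 1.5408, 1.188, 1.7004, 1.1115, 0.48, 0.3087 → Σ = 7.6805
T = 7.6805 / 3.289 = 2.335208… → 2.34

2.34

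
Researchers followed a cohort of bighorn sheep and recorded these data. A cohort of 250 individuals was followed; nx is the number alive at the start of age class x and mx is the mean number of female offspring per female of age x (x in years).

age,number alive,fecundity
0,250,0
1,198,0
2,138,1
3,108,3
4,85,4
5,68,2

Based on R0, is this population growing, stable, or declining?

lx = nx/n0 = nx/250: 1, 0.792, 0.552, 0.432, 0.34, 0.272
R0 = Σ lx·mx = 0 + 0 + 0.552 + 1.296 + 1.36 + 0.544 = 3.752
R0 > 1, so the population is growing.

growing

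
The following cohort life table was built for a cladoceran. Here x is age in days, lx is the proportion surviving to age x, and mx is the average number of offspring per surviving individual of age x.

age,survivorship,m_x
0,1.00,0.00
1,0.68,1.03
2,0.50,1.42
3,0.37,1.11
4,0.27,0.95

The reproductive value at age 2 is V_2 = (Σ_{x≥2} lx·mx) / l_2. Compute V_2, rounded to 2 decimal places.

lx·mx for x ≥ 2: 0.71, 0.4107, 0.2565 → sum = 1.3772
V_2 = 1.3772 / l_2 = 1.3772 / 0.5 = 2.7544 → 2.75

2.75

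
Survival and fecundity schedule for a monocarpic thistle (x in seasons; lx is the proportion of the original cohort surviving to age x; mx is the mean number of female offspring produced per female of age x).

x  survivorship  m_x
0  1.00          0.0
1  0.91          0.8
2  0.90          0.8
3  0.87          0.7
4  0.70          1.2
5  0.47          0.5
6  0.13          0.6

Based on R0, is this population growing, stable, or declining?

R0 = Σ lx·mx = 0 + 0.728 + 0.72 + 0.609 + 0.84 + 0.235 + 0.078 = 3.21
R0 > 1, so the population is growing.

growing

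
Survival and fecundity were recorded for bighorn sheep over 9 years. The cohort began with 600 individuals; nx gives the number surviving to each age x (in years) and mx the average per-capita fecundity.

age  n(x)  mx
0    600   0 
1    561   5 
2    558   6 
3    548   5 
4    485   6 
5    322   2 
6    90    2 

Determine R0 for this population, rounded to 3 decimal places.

lx = nx/n0 = nx/600: 1, 0.935, 0.93, 0.91333…, 0.80833…, 0.53667…, 0.15
lx·mx by age: 0, 4.675, 5.58, 4.566667…, 4.85…, 1.073333…, 0.3
R0 = Σ lx·mx = 21.045… → 21.045

21.045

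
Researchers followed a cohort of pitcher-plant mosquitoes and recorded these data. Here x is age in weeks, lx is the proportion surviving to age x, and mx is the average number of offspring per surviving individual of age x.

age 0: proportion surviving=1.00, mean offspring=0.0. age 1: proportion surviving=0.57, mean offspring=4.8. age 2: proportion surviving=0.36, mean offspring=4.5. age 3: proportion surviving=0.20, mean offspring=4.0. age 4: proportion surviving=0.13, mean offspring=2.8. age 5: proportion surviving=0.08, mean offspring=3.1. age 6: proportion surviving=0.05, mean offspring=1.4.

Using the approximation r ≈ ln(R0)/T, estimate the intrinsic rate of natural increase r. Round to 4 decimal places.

R0 = Σ lx·mx = 0 + 2.736 + 1.62 + 0.8 + 0.364 + 0.248 + 0.07 = 5.838
Σ x·lx·mx = 11.492; T = 11.492/5.838 = 1.96848…
r ≈ ln(R0)/T = ln(5.838)/1.96848… = 0.896319… → 0.8963

0.8963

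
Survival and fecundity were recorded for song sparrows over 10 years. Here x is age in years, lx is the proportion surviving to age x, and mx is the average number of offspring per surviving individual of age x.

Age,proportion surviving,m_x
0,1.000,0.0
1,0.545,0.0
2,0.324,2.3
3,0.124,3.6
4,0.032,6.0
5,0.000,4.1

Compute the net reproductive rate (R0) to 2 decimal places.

1.38

lx·mx by age: 0, 0, 0.7452, 0.4464, 0.192, 0
R0 = Σ lx·mx = 1.3836 → 1.38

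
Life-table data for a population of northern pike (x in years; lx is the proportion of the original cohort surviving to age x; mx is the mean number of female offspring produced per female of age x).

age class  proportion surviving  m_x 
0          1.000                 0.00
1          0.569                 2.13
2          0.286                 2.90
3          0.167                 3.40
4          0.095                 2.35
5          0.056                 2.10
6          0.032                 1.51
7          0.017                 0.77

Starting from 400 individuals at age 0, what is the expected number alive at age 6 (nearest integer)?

Expected survivors = N0 · l_6 = 400 × 0.032 = 12.8 → 13

13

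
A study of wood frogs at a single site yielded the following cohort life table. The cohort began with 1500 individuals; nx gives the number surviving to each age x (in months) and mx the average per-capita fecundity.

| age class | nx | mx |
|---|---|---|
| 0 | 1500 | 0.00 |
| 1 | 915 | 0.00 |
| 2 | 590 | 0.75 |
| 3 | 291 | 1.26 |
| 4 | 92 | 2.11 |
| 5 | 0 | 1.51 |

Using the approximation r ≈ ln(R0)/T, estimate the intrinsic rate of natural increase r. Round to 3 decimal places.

-0.146

lx = nx/n0 = nx/1500: 1, 0.61, 0.39333…, 0.194, 0.06133…, 0
R0 = Σ lx·mx = 0 + 0 + 0.295… + 0.24444 + 0.12941… + 0 = 0.668853…
Σ x·lx·mx = 1.840973…; T = 1.840973…/0.668853… = 2.75243…
r ≈ ln(R0)/T = ln(0.668853…)/2.75243… = -0.14612… → -0.146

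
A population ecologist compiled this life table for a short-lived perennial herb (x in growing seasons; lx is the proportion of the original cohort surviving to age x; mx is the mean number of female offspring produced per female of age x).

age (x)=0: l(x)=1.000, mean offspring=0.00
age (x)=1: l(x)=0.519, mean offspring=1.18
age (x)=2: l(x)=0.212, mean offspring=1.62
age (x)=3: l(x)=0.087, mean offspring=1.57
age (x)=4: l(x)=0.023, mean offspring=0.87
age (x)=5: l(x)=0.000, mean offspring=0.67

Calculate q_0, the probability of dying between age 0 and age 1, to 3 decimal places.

q_0 = (l_0 − l_1) / l_0 = (1 − 0.519) / 1
     = 0.481 / 1 = 0.481 → 0.481

0.481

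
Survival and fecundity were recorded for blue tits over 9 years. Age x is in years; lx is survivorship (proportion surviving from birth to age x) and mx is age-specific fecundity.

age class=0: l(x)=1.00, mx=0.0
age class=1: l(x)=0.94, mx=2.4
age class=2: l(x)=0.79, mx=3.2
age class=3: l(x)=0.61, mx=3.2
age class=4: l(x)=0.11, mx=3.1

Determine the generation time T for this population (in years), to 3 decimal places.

2.053

lx·mx: 0, 2.256, 2.528, 1.952, 0.341 → R0 = 7.077
x·lx·mx: 0, 2.256, 5.056, 5.856, 1.364 → Σ = 14.532
T = 14.532 / 7.077 = 2.053412… → 2.053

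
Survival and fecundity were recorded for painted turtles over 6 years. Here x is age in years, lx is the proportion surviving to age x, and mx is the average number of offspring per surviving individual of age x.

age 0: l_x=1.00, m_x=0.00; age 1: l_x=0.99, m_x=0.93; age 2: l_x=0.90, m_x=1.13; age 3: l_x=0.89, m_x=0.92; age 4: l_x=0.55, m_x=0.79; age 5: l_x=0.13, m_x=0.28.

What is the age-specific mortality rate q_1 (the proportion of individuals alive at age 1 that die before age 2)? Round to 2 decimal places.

q_1 = (l_1 − l_2) / l_1 = (0.99 − 0.9) / 0.99
     = 0.09 / 0.99 = 0.090909… → 0.09

0.09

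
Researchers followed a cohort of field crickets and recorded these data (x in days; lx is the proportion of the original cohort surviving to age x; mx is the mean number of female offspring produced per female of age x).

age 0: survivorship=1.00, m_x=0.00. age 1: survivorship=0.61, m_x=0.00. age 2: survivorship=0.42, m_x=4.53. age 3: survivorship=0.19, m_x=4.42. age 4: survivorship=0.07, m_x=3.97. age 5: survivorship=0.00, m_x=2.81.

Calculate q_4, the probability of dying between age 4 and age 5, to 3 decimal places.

q_4 = (l_4 − l_5) / l_4 = (0.07 − 0) / 0.07
     = 0.07 / 0.07 = 1 → 1.000

1.000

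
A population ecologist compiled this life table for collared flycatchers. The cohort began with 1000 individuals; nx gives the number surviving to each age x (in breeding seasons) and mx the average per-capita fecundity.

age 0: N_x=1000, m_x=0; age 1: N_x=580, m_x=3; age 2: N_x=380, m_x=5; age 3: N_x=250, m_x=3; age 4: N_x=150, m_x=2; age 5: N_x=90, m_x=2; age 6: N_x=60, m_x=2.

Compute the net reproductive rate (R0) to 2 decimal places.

lx = nx/n0 = nx/1000: 1, 0.58, 0.38, 0.25, 0.15, 0.09, 0.06
lx·mx by age: 0, 1.74, 1.9, 0.75, 0.3, 0.18, 0.12
R0 = Σ lx·mx = 4.99 → 4.99

4.99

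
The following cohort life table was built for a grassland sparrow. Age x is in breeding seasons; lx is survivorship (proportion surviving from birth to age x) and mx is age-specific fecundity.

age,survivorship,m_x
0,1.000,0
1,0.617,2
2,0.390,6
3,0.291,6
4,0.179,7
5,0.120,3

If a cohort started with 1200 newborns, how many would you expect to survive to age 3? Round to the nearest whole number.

349

Expected survivors = N0 · l_3 = 1200 × 0.291 = 349.2 → 349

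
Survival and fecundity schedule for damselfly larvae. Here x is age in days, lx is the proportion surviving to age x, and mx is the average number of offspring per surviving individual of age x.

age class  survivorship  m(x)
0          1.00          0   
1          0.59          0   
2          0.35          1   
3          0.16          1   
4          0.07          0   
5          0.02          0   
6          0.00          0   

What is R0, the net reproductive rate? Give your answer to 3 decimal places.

0.510

lx·mx by age: 0, 0, 0.35, 0.16, 0, 0, 0
R0 = Σ lx·mx = 0.51 → 0.510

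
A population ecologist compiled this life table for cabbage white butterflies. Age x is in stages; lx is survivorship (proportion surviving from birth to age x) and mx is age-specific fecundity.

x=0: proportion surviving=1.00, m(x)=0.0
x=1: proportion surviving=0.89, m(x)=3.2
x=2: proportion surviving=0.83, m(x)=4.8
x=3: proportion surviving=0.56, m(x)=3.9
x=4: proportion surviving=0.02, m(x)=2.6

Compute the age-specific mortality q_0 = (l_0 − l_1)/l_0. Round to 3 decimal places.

0.110

q_0 = (l_0 − l_1) / l_0 = (1 − 0.89) / 1
     = 0.11 / 1 = 0.11 → 0.110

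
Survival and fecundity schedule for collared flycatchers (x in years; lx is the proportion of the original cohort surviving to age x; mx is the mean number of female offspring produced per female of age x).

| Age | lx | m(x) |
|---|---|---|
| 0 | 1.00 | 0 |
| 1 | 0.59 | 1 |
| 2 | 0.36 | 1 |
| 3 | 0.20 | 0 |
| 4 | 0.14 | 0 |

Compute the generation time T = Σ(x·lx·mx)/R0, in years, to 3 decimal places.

1.379

lx·mx: 0, 0.59, 0.36, 0, 0 → R0 = 0.95
x·lx·mx: 0, 0.59, 0.72, 0, 0 → Σ = 1.31
T = 1.31 / 0.95 = 1.378947… → 1.379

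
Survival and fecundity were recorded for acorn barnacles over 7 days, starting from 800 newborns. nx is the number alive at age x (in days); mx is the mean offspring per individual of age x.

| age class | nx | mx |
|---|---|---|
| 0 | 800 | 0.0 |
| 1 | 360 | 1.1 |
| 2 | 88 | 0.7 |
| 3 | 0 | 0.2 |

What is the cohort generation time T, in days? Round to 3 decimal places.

lx = nx/n0 = nx/800: 1, 0.45, 0.11, 0
lx·mx: 0, 0.495, 0.077, 0 → R0 = 0.572
x·lx·mx: 0, 0.495, 0.154, 0 → Σ = 0.649
T = 0.649 / 0.572 = 1.134615… → 1.135

1.135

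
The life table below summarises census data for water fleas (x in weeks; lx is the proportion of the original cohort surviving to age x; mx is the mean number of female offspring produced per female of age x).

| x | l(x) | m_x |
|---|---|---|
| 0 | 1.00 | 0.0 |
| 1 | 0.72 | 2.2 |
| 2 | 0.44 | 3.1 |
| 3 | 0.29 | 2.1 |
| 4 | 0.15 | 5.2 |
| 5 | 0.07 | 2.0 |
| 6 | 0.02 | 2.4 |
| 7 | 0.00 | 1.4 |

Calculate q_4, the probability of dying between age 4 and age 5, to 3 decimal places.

0.533

q_4 = (l_4 − l_5) / l_4 = (0.15 − 0.07) / 0.15
     = 0.08 / 0.15 = 0.533333… → 0.533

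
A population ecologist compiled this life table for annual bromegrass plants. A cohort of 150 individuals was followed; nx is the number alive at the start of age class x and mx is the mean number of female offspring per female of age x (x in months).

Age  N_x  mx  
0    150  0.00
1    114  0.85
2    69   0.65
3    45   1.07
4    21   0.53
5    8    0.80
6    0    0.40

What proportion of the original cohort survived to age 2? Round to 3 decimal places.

0.460

l_2 = n_2/n_0 = 69/150 = 0.46 → 0.460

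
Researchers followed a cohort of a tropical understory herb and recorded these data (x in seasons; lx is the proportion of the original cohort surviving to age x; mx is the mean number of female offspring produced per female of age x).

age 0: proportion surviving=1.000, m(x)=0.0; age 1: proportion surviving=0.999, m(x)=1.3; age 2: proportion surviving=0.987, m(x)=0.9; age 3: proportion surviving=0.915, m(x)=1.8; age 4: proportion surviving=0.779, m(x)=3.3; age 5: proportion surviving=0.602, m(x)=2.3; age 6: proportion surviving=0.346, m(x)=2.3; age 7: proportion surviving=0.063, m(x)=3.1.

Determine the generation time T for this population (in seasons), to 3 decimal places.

lx·mx: 0, 1.2987, 0.8883, 1.647, 2.5707, 1.3846, 0.7958, 0.1953 → R0 = 8.7804
x·lx·mx: 0, 1.2987, 1.7766, 4.941, 10.2828, 6.923, 4.7748, 1.3671 → Σ = 31.364
T = 31.364 / 8.7804 = 3.572047… → 3.572

3.572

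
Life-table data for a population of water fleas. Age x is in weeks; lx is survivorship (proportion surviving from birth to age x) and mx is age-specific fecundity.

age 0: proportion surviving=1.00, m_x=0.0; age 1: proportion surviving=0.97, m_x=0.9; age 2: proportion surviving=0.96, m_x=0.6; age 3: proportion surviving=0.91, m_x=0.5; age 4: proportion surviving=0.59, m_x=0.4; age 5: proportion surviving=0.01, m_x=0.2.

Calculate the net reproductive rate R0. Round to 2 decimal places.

2.14

lx·mx by age: 0, 0.873, 0.576, 0.455, 0.236, 0.002
R0 = Σ lx·mx = 2.142 → 2.14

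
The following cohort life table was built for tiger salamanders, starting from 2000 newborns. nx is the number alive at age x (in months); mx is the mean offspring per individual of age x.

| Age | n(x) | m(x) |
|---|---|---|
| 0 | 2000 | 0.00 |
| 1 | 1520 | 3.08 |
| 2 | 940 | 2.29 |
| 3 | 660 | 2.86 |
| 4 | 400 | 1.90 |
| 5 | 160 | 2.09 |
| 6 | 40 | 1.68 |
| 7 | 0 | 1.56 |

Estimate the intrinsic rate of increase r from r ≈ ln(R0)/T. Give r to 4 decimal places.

lx = nx/n0 = nx/2000: 1, 0.76, 0.47, 0.33, 0.2, 0.08, 0.02, 0
R0 = Σ lx·mx = 0 + 2.3408 + 1.0763 + 0.9438 + 0.38 + 0.1672 + 0.0336 + 0 = 4.9417
Σ x·lx·mx = 9.8824; T = 9.8824/4.9417 = 1.9998…
r ≈ ln(R0)/T = ln(4.9417)/1.9998… = 0.798936… → 0.7989

0.7989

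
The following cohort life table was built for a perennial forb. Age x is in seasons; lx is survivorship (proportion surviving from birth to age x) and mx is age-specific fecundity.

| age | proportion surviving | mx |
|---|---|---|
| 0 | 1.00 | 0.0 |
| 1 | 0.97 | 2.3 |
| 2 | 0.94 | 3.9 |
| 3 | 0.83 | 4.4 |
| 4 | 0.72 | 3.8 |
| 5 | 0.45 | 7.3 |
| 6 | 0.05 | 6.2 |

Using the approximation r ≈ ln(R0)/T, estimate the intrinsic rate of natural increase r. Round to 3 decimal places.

R0 = Σ lx·mx = 0 + 2.231 + 3.666 + 3.652 + 2.736 + 3.285 + 0.31 = 15.88
Σ x·lx·mx = 49.748; T = 49.748/15.88 = 3.13275…
r ≈ ln(R0)/T = ln(15.88)/3.13275… = 0.88263… → 0.883

0.883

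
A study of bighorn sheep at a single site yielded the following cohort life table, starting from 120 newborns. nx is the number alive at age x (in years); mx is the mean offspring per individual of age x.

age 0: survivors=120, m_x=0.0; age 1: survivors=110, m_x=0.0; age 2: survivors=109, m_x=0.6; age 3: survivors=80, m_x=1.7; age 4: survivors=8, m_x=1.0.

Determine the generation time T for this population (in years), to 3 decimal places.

lx = nx/n0 = nx/120: 1, 0.91667…, 0.90833…, 0.66667…, 0.06667…
lx·mx: 0, 0, 0.545…, 1.133333…, 0.066667… → R0 = 1.745…
x·lx·mx: 0, 0, 1.09…, 3.4…, 0.266667… → Σ = 4.756667…
T = 4.756667… / 1.745… = 2.725883… → 2.726

2.726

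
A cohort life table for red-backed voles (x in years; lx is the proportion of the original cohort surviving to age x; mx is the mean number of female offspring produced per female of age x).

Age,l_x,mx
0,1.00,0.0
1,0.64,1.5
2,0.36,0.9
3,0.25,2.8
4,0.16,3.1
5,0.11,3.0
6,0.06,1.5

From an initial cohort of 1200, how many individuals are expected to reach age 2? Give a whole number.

Expected survivors = N0 · l_2 = 1200 × 0.36 = 432 → 432

432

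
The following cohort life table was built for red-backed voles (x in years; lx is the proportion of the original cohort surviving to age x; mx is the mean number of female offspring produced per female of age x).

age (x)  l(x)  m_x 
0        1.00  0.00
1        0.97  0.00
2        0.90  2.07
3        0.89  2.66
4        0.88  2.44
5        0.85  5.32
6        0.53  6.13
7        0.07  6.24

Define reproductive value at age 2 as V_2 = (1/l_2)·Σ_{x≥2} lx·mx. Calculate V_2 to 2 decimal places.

lx·mx for x ≥ 2: 1.863, 2.3674, 2.1472, 4.522, 3.2489, 0.4368 → sum = 14.5853
V_2 = 14.5853 / l_2 = 14.5853 / 0.9 = 16.205889… → 16.21

16.21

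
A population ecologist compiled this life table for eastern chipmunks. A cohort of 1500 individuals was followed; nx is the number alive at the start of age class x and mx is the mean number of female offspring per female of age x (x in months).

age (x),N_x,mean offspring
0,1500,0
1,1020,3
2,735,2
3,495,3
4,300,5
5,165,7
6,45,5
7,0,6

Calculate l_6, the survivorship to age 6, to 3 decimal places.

l_6 = n_6/n_0 = 45/1500 = 0.03 → 0.030

0.030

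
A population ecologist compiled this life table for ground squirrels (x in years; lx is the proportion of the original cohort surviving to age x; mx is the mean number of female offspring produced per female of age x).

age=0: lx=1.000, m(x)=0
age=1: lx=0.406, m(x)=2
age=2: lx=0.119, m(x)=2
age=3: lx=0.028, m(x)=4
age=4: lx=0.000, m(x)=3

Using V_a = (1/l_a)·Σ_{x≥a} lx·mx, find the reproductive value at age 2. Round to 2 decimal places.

2.94

lx·mx for x ≥ 2: 0.238, 0.112, 0 → sum = 0.35
V_2 = 0.35 / l_2 = 0.35 / 0.119 = 2.941176… → 2.94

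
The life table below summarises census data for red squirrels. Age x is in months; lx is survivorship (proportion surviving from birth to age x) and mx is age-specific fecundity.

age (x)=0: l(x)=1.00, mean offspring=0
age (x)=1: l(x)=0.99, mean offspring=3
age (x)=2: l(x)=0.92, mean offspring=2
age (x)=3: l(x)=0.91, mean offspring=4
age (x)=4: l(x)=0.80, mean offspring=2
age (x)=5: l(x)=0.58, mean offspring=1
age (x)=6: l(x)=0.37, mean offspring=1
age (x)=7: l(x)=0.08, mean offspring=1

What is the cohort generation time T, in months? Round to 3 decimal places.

lx·mx: 0, 2.97, 1.84, 3.64, 1.6, 0.58, 0.37, 0.08 → R0 = 11.08
x·lx·mx: 0, 2.97, 3.68, 10.92, 6.4, 2.9, 2.22, 0.56 → Σ = 29.65
T = 29.65 / 11.08 = 2.675993… → 2.676

2.676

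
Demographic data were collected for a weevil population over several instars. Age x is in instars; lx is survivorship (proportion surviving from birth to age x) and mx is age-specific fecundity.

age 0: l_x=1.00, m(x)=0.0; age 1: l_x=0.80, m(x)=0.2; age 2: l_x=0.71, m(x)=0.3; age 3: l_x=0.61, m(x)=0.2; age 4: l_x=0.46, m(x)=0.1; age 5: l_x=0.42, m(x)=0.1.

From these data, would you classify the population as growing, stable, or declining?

declining

R0 = Σ lx·mx = 0 + 0.16 + 0.213 + 0.122 + 0.046 + 0.042 = 0.583
R0 < 1, so the population is declining.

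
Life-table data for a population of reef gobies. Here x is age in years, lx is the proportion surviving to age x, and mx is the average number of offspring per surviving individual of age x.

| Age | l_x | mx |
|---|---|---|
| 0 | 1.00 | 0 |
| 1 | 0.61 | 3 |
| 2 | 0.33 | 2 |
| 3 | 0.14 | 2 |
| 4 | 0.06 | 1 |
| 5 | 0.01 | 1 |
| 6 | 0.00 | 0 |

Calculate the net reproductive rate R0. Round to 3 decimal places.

lx·mx by age: 0, 1.83, 0.66, 0.28, 0.06, 0.01, 0
R0 = Σ lx·mx = 2.84 → 2.840

2.840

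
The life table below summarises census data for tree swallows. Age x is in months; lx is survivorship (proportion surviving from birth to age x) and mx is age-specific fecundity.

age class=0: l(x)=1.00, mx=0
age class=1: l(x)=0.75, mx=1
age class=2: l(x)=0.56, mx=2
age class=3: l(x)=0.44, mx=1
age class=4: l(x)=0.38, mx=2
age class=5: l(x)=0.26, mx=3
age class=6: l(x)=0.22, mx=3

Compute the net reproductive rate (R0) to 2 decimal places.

lx·mx by age: 0, 0.75, 1.12, 0.44, 0.76, 0.78, 0.66
R0 = Σ lx·mx = 4.51 → 4.51

4.51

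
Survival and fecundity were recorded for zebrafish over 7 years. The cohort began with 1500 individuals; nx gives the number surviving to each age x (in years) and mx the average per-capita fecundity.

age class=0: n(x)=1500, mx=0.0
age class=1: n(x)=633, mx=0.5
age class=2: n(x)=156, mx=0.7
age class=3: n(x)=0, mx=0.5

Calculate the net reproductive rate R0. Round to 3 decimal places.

0.284

lx = nx/n0 = nx/1500: 1, 0.422, 0.104, 0
lx·mx by age: 0, 0.211, 0.0728, 0
R0 = Σ lx·mx = 0.2838 → 0.284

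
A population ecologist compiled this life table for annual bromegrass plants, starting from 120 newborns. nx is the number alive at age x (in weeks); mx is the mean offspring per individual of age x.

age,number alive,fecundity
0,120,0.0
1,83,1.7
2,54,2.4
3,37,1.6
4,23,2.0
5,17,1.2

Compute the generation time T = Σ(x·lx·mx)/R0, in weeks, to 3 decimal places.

lx = nx/n0 = nx/120: 1, 0.69167…, 0.45, 0.30833…, 0.19167…, 0.14167…
lx·mx: 0, 1.175833…, 1.08, 0.493333…, 0.383333…, 0.17… → R0 = 3.3025…
x·lx·mx: 0, 1.175833…, 2.16, 1.48…, 1.533333…, 0.85… → Σ = 7.199167…
T = 7.199167… / 3.3025… = 2.179914… → 2.180

2.180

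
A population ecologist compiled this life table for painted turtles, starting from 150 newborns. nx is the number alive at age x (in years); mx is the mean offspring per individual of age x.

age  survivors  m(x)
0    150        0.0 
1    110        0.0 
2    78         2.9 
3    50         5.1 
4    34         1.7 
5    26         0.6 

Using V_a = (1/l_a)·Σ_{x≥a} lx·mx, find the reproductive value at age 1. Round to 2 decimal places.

lx = nx/n0 = nx/150: 1, 0.73333…, 0.52, 0.33333…, 0.22667…, 0.17333…
lx·mx for x ≥ 1: 0, 1.508, 1.7…, 0.385333…, 0.104… → sum = 3.697333…
V_1 = 3.697333… / l_1 = 3.697333… / 0.733333… = 5.041818… → 5.04

5.04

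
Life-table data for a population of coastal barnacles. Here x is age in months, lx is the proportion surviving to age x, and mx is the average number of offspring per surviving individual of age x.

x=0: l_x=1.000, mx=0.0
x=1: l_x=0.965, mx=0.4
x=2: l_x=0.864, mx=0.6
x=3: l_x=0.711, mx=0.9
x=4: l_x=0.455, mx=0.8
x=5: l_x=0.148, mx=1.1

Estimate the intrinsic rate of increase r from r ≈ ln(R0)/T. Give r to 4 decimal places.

0.2687

R0 = Σ lx·mx = 0 + 0.386 + 0.5184 + 0.6399 + 0.364 + 0.1628 = 2.0711
Σ x·lx·mx = 5.6125; T = 5.6125/2.0711 = 2.70991…
r ≈ ln(R0)/T = ln(2.0711)/2.70991… = 0.268673… → 0.2687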